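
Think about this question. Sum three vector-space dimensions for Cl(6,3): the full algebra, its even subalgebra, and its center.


n = 6 + 3 = 9
Total dim = 2^9 = 512
Even subalgebra dim = 2^8 = 256
n is odd, so center dim = 2
Sum = 512 + 256 + 2 = 770


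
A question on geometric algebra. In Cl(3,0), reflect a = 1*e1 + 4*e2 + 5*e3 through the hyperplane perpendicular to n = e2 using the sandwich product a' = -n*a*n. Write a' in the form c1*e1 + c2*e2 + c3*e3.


Reflection formula: a' = -n*a*n, with n = e2 (unit vector, n^2 = 1).
For reflection through hyperplane perp to e2:
The component along e2 flips sign, others stay.
a = (1, 4, 5)
a' = (1, -4, 5)
a' = 1*e1 - 4*e2 + 5*e3


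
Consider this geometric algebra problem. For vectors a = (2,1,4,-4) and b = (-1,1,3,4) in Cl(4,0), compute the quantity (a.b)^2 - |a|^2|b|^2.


a . b = 2*(-1) + 1*1 + 4*3 + (-4)*4
= -2 + 1 + 12 + (-16) = -5
|a|^2 = 2^2 + 1^2 + 4^2 + (-4)^2 = 37
|b|^2 = (-1)^2 + 1^2 + 3^2 + 4^2 = 27
(a.b)^2 = (-5)^2 = 25
|a|^2 * |b|^2 = 37 * 27 = 999
Result = 25 - 999 = -974


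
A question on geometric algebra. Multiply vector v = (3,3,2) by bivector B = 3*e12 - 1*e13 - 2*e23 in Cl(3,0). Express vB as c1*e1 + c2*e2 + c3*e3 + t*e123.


vB has grade-1 (vector) and grade-3 (trivector) parts: vB = (v _| B) + (v ^ B).
Vector part <vB>_1:
  e1: -v2*b12 - v3*b13 = -(3)*(3) - (2)*(-1) = -7
  e2: v1*b12 - v3*b23 = (3)*(3) - (2)*(-2) = 13
  e3: v1*b13 + v2*b23 = (3)*(-1) + (3)*(-2) = -9
Trivector part <vB>_3:
  e123: v1*b23 - v2*b13 + v3*b12 = (3)*(-2) - (3)*(-1) + (2)*(3) = 3
vB = -7*e1 + 13*e2 - 9*e3 + 3*e123


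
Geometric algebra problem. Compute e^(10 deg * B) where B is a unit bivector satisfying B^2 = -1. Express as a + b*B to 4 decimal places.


For a unit bivector B with B^2 = -1, the exponential series gives
e^(theta*B) = cos(theta) + sin(theta)*B (the GA analogue of Euler's formula).
theta = 10 degrees = 0.174533 rad
cos(10 deg) = 0.9848
sin(10 deg) = 0.1736
exp(theta*B) = 0.9848 + 0.1736*B


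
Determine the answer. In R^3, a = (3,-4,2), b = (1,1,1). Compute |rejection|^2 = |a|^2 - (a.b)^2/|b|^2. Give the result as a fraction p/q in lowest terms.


|a|^2 = 3^2 + (-4)^2 + 2^2 = 29
|b|^2 = 1^2 + 1^2 + 1^2 = 3
a . b = 3*1 + (-4)*1 + 2*1 = 1
(a.b)^2 = 1^2 = 1
|rej|^2 = 29 - 1/3
= (87 - 1)/3
= 86/3
In lowest terms: 86/3


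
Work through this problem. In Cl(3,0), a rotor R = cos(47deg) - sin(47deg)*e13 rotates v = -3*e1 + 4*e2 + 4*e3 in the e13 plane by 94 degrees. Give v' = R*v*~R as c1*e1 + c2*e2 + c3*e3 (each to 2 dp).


Rotor R = cos(47deg) - sin(47deg)*e13
Rotation angle theta = 2 * 47 = 94 degrees in the e13 plane (e1 -> e3).
The component perpendicular to the plane (e2) is invariant: v'_2 = v2 = 4.00
cos(94deg) = -0.0698, sin(94deg) = 0.9976
v'_1 = v1*cos(theta) - v3*sin(theta) = -3*(-0.0698) - 4*0.9976 = -3.78
v'_3 = v1*sin(theta) + v3*cos(theta) = -3*0.9976 + 4*(-0.0698) = -3.27
v' = -3.78*e1 + 4.00*e2 - 3.27*e3


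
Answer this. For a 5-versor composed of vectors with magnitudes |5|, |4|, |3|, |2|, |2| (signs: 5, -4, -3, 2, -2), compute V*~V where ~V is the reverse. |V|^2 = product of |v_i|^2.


Each vector v_i has |v_i|^2 = s_i^2
Squared scales: 5^2 = 25, (-4)^2 = 16, (-3)^2 = 9, 2^2 = 4, (-2)^2 = 4
|V|^2 = 25 * 16 * 9 * 4 * 4
= 57600


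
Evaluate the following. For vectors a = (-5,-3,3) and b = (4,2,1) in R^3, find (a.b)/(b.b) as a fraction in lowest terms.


Projection coefficient = (a . b) / (b . b)
a . b = (-5)*4 + (-3)*2 + 3*1
= -20 + (-6) + 3 = -23
b . b = 4^2 + 2^2 + 1^2
= 16 + 4 + 1 = 21
Coefficient = -23/21
In lowest terms: -23/21


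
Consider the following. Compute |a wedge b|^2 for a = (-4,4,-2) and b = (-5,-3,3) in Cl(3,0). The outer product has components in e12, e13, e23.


a wedge b = (a1*b2 - a2*b1)*e12 + (a1*b3 - a3*b1)*e13 + (a2*b3 - a3*b2)*e23
e12 coeff: (-4)*(-3) - 4*(-5) = 12 - (-20) = 32
e13 coeff: (-4)*3 - (-2)*(-5) = -12 - 10 = -22
e23 coeff: 4*3 - (-2)*(-3) = 12 - 6 = 6
|a wedge b|^2 = 32^2 + (-22)^2 + 6^2
= 1024 + 484 + 36
= 1544


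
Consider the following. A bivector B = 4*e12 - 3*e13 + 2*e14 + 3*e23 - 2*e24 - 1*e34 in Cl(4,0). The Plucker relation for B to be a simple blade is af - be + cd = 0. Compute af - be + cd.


Plucker relation: af - be + cd
a*f = 4*(-1) = -4
b*e = (-3)*(-2) = 6
c*d = 2*3 = 6
af - be + cd = -4 - 6 + 6
= -4


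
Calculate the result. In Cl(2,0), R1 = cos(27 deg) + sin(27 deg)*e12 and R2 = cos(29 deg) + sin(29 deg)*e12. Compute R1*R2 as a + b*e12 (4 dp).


Same-plane rotors commute and their half-angles add:
R1*R2 = cos(a1 + a2) + sin(a1 + a2)*e12.
a1 + a2 = 27 + 29 = 56 deg
cos(56 deg) = 0.5592
sin(56 deg) = 0.8290
R1*R2 = 0.5592 + 0.8290*e12


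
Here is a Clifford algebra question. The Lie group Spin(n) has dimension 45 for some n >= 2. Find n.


dim Spin(n) = dim so(n) = n(n-1)/2.
Solve n(n-1)/2 = 45, i.e. n^2 - n - 90 = 0.
Discriminant = 1 + 8*45 = 361
n = (1 + sqrt(361))/2 = (1 + 19)/2 = 10


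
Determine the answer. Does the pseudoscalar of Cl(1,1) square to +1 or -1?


The pseudoscalar I = e1...e_n (product of all n generators) of Cl(p,q) satisfies I^2 = (-1)^(q + n(n-1)/2).
p = 1, q = 1, n = p + q = 2
n(n-1)/2 = 2 * 1 / 2 = 1
Exponent = q + n(n-1)/2 = 1 + 1 = 2
I^2 = (-1)^2 = +1


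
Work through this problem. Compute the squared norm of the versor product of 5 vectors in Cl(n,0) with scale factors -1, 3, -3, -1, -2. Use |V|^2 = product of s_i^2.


Each vector v_i has |v_i|^2 = s_i^2
Squared scales: (-1)^2 = 1, 3^2 = 9, (-3)^2 = 9, (-1)^2 = 1, (-2)^2 = 4
|V|^2 = 1 * 9 * 9 * 1 * 4
= 324


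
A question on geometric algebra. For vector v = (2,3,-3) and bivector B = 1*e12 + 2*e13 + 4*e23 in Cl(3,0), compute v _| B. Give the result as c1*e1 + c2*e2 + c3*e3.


Left contraction v _| B = <vB>_1 (grade-1 part of the geometric product vB).
Using e1_|e12 = e2, e2_|e12 = -e1, e1_|e13 = e3, e3_|e13 = -e1, e2_|e23 = e3, e3_|e23 = -e2:
e1 coeff: -v2*b12 - v3*b13 = -(3)*(1) - (-3)*(2) = 3
e2 coeff: v1*b12 - v3*b23 = (2)*(1) - (-3)*(4) = 14
e3 coeff: v1*b13 + v2*b23 = (2)*(2) + (3)*(4) = 16
v _| B = 3*e1 + 14*e2 + 16*e3


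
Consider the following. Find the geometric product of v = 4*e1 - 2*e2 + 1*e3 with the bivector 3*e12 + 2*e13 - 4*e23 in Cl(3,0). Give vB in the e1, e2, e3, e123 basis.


vB has grade-1 (vector) and grade-3 (trivector) parts: vB = (v _| B) + (v ^ B).
Vector part <vB>_1:
  e1: -v2*b12 - v3*b13 = -(-2)*(3) - (1)*(2) = 4
  e2: v1*b12 - v3*b23 = (4)*(3) - (1)*(-4) = 16
  e3: v1*b13 + v2*b23 = (4)*(2) + (-2)*(-4) = 16
Trivector part <vB>_3:
  e123: v1*b23 - v2*b13 + v3*b12 = (4)*(-4) - (-2)*(2) + (1)*(3) = -9
vB = 4*e1 + 16*e2 + 16*e3 - 9*e123


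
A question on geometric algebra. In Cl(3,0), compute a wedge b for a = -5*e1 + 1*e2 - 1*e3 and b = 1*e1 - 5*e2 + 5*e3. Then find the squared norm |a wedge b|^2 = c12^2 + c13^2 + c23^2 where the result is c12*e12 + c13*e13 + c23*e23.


a wedge b = (a1*b2 - a2*b1)*e12 + (a1*b3 - a3*b1)*e13 + (a2*b3 - a3*b2)*e23
e12 coeff: (-5)*(-5) - 1*1 = 25 - 1 = 24
e13 coeff: (-5)*5 - (-1)*1 = -25 - (-1) = -24
e23 coeff: 1*5 - (-1)*(-5) = 5 - 5 = 0
|a wedge b|^2 = 24^2 + (-24)^2 + 0^2
= 576 + 576 + 0
= 1152


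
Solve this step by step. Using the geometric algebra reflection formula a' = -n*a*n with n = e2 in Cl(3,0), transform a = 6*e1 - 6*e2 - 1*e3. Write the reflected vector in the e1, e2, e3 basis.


Reflection formula: a' = -n*a*n, with n = e2 (unit vector, n^2 = 1).
For reflection through hyperplane perp to e2:
The component along e2 flips sign, others stay.
a = (6, -6, -1)
a' = (6, 6, -1)
a' = 6*e1 + 6*e2 - 1*e3


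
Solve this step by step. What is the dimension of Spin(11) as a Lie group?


Spin(n) double-covers SO(n); both have Lie algebra so(n) of dimension n(n-1)/2.
n = 11
n(n-1) = 11 * 10 = 110
dim Spin(11) = 110/2 = 55


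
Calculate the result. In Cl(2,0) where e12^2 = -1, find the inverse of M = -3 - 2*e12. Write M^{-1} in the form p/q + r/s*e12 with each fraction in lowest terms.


M = -3 - 2*e12, where e12^2 = -1.
Since M commutes with its reverse ~M = a - b*e12, M * ~M = a^2 - b^2*e12^2 = a^2 + b^2.
So M^{-1} = ~M / (a^2 + b^2) = (a - b*e12)/(a^2 + b^2).
a^2 + b^2 = 9 + 4 = 13
Scalar part = -3/13 = -3/13
Bivector coeff = 2/13 = 2/13
M^{-1} = -3/13 + 2/13*e12


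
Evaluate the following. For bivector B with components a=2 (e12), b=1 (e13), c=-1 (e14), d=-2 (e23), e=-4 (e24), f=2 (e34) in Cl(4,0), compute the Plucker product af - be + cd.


Plucker relation: af - be + cd
a*f = 2*2 = 4
b*e = 1*(-4) = -4
c*d = (-1)*(-2) = 2
af - be + cd = 4 - (-4) + 2
= 10


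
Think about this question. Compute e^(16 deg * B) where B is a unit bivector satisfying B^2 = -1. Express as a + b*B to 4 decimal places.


For a unit bivector B with B^2 = -1, the exponential series gives
e^(theta*B) = cos(theta) + sin(theta)*B (the GA analogue of Euler's formula).
theta = 16 degrees = 0.279253 rad
cos(16 deg) = 0.9613
sin(16 deg) = 0.2756
exp(theta*B) = 0.9613 + 0.2756*B


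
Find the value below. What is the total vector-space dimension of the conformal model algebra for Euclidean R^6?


The conformal model of R^6 uses Cl(7,1): the 6 Euclidean generators plus two extra orthogonal generators e+ (e+^2 = +1) and e- (e-^2 = -1), from which the null vectors e0, einf are built.
Number of generators m = 6 + 2 = 8.
dim Cl(p,q) = 2^m = 2^8 = 256


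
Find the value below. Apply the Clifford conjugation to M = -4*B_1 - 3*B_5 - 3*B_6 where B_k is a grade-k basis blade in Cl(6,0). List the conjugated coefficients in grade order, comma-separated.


Clifford conjugate sign for grade k: (-1)^(k(k+1)/2)
Grade 1: (-1)^(1*2/2) = (-1)^1 = -1, coeff -4 -> 4
Grade 5: (-1)^(5*6/2) = (-1)^15 = -1, coeff -3 -> 3
Grade 6: (-1)^(6*7/2) = (-1)^21 = -1, coeff -3 -> 3
Conjugated coefficients: 4, 3, 3


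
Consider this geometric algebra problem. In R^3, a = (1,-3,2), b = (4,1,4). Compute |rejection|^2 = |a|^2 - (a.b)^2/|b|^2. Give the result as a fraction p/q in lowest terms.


|a|^2 = 1^2 + (-3)^2 + 2^2 = 14
|b|^2 = 4^2 + 1^2 + 4^2 = 33
a . b = 1*4 + (-3)*1 + 2*4 = 9
(a.b)^2 = 9^2 = 81
|rej|^2 = 14 - 81/33
= (462 - 81)/33
= 381/33
In lowest terms: 127/11


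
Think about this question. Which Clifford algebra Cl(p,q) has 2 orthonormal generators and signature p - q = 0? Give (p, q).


We need p + q = 2 and p - q = 0.
Adding: 2p = 2 + 0 = 2, so p = 1.
Then q = 2 - 1 = 1.
(p, q) = (1, 1)


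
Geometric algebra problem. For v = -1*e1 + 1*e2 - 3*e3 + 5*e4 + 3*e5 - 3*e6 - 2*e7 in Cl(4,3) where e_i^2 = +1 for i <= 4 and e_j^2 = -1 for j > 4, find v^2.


v^2 = sum of c_i^2 * e_i^2
Positive signature terms (e_i^2 = +1): (-1)^2 + 1^2 + (-3)^2 + 5^2 = 36
Negative signature terms (e_j^2 = -1): 3^2 + (-3)^2 + (-2)^2 = 22
v^2 = 36 - 22 = 14


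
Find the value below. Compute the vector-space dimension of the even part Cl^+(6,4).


Even subalgebra dimension = 2^(n-1)
n = 6 + 4 = 10
2^(10 - 1) = 2^9 = 512
Verification: sum of C(10,k) for even k = 1 + 45 + 210 + 210 + 45 + 1 = 512
Result = 512


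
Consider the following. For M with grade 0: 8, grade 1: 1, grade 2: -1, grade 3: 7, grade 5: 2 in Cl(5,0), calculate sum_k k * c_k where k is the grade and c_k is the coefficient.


Grade-weighted sum = sum of grade_k * coefficient_k
0*8 = 0
1*1 = 1
2*(-1) = -2
3*7 = 21
5*2 = 10
Total = 0 + 1 + (-2) + 21 + 10 = 30


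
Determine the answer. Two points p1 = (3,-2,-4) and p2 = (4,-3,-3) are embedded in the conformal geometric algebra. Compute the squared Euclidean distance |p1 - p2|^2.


p1 - p2 = (-1, 1, -1)
|p1 - p2|^2 = (-1)^2 + 1^2 + (-1)^2
= 1 + 1 + 1
= 3


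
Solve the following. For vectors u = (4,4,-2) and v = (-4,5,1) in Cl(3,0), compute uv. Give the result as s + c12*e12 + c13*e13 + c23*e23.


In Cl(3,0): e_i^2 = 1, e_ie_j = -e_je_i for i != j.
Scalar part = u . v = 4*(-4) + 4*5 + (-2)*1
= -16 + 20 + (-2) = 2
e12 coeff = 4*5 - 4*(-4) = 20 - (-16) = 36
e13 coeff = 4*1 - (-2)*(-4) = 4 - 8 = -4
e23 coeff = 4*1 - (-2)*5 = 4 - (-10) = 14
uv = 2 + 36*e12 - 4*e13 + 14*e23


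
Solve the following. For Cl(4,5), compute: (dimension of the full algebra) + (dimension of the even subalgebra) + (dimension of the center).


n = 4 + 5 = 9
Total dim = 2^9 = 512
Even subalgebra dim = 2^8 = 256
n is odd, so center dim = 2
Sum = 512 + 256 + 2 = 770


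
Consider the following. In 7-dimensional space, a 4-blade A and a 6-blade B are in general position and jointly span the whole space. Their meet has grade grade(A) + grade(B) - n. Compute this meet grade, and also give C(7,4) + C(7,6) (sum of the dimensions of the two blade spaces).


Meet grade = grade(A) + grade(B) - n
= 4 + 6 - 7 = 3
C(7,4) = 35
C(7,6) = 7
dim_A + dim_B = 35 + 7 = 42


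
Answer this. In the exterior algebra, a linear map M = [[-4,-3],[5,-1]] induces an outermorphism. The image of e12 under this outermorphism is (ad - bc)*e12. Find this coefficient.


The outermorphism of a linear map f sends e1^e2 to f(e1)^f(e2).
f(e1) = -4*e1 + 5*e2
f(e2) = -3*e1 - 1*e2
f(e1) ^ f(e2) = (-4*e1 + 5*e2) ^ (-3*e1 - 1*e2)
= (-4)*(-1)*e12 + 5*(-3)*e21
= (4 - (-15))*e12
= 19*e12
Coefficient = 19


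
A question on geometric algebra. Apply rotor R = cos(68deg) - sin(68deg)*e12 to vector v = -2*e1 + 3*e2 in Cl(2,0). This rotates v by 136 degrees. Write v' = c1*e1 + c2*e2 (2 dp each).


Rotor R = cos(68deg) - sin(68deg)*e12
Rotation angle theta = 2 * 68 = 136 degrees
v' = R*v*~R rotates v by theta.
cos(136deg) = -0.7193, sin(136deg) = 0.6947
v'_1 = -2*cos(136deg) - 3*sin(136deg)
= -2*(-0.7193) - 3*0.6947
= -0.65
v'_2 = -2*sin(136deg) + 3*cos(136deg)
= -2*0.6947 + 3*(-0.7193)
= -3.55
v' = -0.65*e1 - 3.55*e2


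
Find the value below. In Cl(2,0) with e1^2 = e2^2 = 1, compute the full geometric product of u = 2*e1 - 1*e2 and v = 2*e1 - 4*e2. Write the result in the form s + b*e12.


Expand: (2*e1 - 1*e2)(2*e1 - 4*e2)
= 2*2*e1e1 + 2*(-4)*e1e2 + (-1)*2*e2e1 + (-1)*(-4)*e2e2
Using e1^2 = e2^2 = 1, e2e1 = -e1e2:
Scalar part s = 2*2 + (-1)*(-4) = 4 + 4 = 8
Bivector part b = 2*(-4) - (-1)*2 = -8 - (-2) = -6
uv = 8 - 6*e12


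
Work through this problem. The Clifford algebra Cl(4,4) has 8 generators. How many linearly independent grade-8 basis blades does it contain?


Number of grade-k basis blades in Cl(p,q) with n = p + q is C(n, k).
n = 4 + 4 = 8
C(8, 8) = 8! / (8! * 0!)
= 40320 / (40320 * 1)
= 1


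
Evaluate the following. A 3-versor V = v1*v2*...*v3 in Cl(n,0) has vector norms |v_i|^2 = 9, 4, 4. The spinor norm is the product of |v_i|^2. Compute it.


Spinor norm N(V) = |v1|^2 * |v2|^2 * ... * |v3|^2
= 9 * 4 * 4
Running product: 9, 36, 144
N(V) = 144


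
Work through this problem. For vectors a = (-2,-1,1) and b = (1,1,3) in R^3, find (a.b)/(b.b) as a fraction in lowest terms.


Projection coefficient = (a . b) / (b . b)
a . b = (-2)*1 + (-1)*1 + 1*3
= -2 + (-1) + 3 = 0
b . b = 1^2 + 1^2 + 3^2
= 1 + 1 + 9 = 11
Coefficient = 0/11
In lowest terms: 0/1


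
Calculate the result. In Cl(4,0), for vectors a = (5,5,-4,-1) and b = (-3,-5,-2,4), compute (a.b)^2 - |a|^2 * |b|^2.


a . b = 5*(-3) + 5*(-5) + (-4)*(-2) + (-1)*4
= -15 + (-25) + 8 + (-4) = -36
|a|^2 = 5^2 + 5^2 + (-4)^2 + (-1)^2 = 67
|b|^2 = (-3)^2 + (-5)^2 + (-2)^2 + 4^2 = 54
(a.b)^2 = (-36)^2 = 1296
|a|^2 * |b|^2 = 67 * 54 = 3618
Result = 1296 - 3618 = -2322


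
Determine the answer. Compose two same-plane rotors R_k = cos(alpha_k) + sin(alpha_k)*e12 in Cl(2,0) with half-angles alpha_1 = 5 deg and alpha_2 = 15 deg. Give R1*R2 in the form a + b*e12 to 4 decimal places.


Same-plane rotors commute and their half-angles add:
R1*R2 = cos(a1 + a2) + sin(a1 + a2)*e12.
a1 + a2 = 5 + 15 = 20 deg
cos(20 deg) = 0.9397
sin(20 deg) = 0.3420
R1*R2 = 0.9397 + 0.3420*e12


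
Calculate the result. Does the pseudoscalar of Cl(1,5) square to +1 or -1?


The pseudoscalar I = e1...e_n (product of all n generators) of Cl(p,q) satisfies I^2 = (-1)^(q + n(n-1)/2).
p = 1, q = 5, n = p + q = 6
n(n-1)/2 = 6 * 5 / 2 = 15
Exponent = q + n(n-1)/2 = 5 + 15 = 20
I^2 = (-1)^20 = +1


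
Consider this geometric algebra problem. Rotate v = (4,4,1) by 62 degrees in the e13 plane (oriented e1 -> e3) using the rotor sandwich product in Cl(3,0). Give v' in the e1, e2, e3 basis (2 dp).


Rotor R = cos(31deg) - sin(31deg)*e13
Rotation angle theta = 2 * 31 = 62 degrees in the e13 plane (e1 -> e3).
The component perpendicular to the plane (e2) is invariant: v'_2 = v2 = 4.00
cos(62deg) = 0.4695, sin(62deg) = 0.8829
v'_1 = v1*cos(theta) - v3*sin(theta) = 4*0.4695 - 1*0.8829 = 0.99
v'_3 = v1*sin(theta) + v3*cos(theta) = 4*0.8829 + 1*0.4695 = 4.00
v' = 0.99*e1 + 4.00*e2 + 4.00*e3


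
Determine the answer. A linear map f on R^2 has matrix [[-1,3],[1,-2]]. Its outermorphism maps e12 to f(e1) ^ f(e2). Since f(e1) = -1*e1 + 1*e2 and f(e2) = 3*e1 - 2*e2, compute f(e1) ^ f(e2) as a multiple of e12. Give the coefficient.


The outermorphism of a linear map f sends e1^e2 to f(e1)^f(e2).
f(e1) = -1*e1 + 1*e2
f(e2) = 3*e1 - 2*e2
f(e1) ^ f(e2) = (-1*e1 + 1*e2) ^ (3*e1 - 2*e2)
= (-1)*(-2)*e12 + 1*3*e21
= (2 - 3)*e12
= -1*e12
Coefficient = -1


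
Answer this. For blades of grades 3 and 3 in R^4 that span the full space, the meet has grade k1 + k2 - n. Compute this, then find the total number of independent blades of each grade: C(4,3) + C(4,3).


Meet grade = grade(A) + grade(B) - n
= 3 + 3 - 4 = 2
C(4,3) = 4
C(4,3) = 4
dim_A + dim_B = 4 + 4 = 8


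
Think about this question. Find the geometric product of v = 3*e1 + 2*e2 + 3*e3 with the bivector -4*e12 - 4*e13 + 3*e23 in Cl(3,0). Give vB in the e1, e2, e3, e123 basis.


vB has grade-1 (vector) and grade-3 (trivector) parts: vB = (v _| B) + (v ^ B).
Vector part <vB>_1:
  e1: -v2*b12 - v3*b13 = -(2)*(-4) - (3)*(-4) = 20
  e2: v1*b12 - v3*b23 = (3)*(-4) - (3)*(3) = -21
  e3: v1*b13 + v2*b23 = (3)*(-4) + (2)*(3) = -6
Trivector part <vB>_3:
  e123: v1*b23 - v2*b13 + v3*b12 = (3)*(3) - (2)*(-4) + (3)*(-4) = 5
vB = 20*e1 - 21*e2 - 6*e3 + 5*e123


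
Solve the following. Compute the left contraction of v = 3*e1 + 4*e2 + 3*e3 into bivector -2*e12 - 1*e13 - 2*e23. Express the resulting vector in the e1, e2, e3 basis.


Left contraction v _| B = <vB>_1 (grade-1 part of the geometric product vB).
Using e1_|e12 = e2, e2_|e12 = -e1, e1_|e13 = e3, e3_|e13 = -e1, e2_|e23 = e3, e3_|e23 = -e2:
e1 coeff: -v2*b12 - v3*b13 = -(4)*(-2) - (3)*(-1) = 11
e2 coeff: v1*b12 - v3*b23 = (3)*(-2) - (3)*(-2) = 0
e3 coeff: v1*b13 + v2*b23 = (3)*(-1) + (4)*(-2) = -11
v _| B = 11*e1 + 0*e2 - 11*e3


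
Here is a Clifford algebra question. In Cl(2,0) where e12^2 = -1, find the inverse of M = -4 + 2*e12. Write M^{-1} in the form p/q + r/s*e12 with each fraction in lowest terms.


M = -4 + 2*e12, where e12^2 = -1.
Since M commutes with its reverse ~M = a - b*e12, M * ~M = a^2 - b^2*e12^2 = a^2 + b^2.
So M^{-1} = ~M / (a^2 + b^2) = (a - b*e12)/(a^2 + b^2).
a^2 + b^2 = 16 + 4 = 20
Scalar part = -4/20 = -1/5
Bivector coeff = -2/20 = -1/10
M^{-1} = -1/5 - 1/10*e12


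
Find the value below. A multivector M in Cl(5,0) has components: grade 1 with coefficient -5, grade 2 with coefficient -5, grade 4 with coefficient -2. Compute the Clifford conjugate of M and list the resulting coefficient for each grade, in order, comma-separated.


Clifford conjugate sign for grade k: (-1)^(k(k+1)/2)
Grade 1: (-1)^(1*2/2) = (-1)^1 = -1, coeff -5 -> 5
Grade 2: (-1)^(2*3/2) = (-1)^3 = -1, coeff -5 -> 5
Grade 4: (-1)^(4*5/2) = (-1)^10 = 1, coeff -2 -> -2
Conjugated coefficients: 5, 5, -2


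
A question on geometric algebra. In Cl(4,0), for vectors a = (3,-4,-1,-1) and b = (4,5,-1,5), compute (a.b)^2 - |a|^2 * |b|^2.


a . b = 3*4 + (-4)*5 + (-1)*(-1) + (-1)*5
= 12 + (-20) + 1 + (-5) = -12
|a|^2 = 3^2 + (-4)^2 + (-1)^2 + (-1)^2 = 27
|b|^2 = 4^2 + 5^2 + (-1)^2 + 5^2 = 67
(a.b)^2 = (-12)^2 = 144
|a|^2 * |b|^2 = 27 * 67 = 1809
Result = 144 - 1809 = -1665


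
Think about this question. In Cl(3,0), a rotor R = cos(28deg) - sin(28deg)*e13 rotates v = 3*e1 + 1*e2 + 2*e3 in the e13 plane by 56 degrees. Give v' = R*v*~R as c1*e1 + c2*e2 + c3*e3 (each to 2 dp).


Rotor R = cos(28deg) - sin(28deg)*e13
Rotation angle theta = 2 * 28 = 56 degrees in the e13 plane (e1 -> e3).
The component perpendicular to the plane (e2) is invariant: v'_2 = v2 = 1.00
cos(56deg) = 0.5592, sin(56deg) = 0.8290
v'_1 = v1*cos(theta) - v3*sin(theta) = 3*0.5592 - 2*0.8290 = 0.02
v'_3 = v1*sin(theta) + v3*cos(theta) = 3*0.8290 + 2*0.5592 = 3.61
v' = 0.02*e1 + 1.00*e2 + 3.61*e3


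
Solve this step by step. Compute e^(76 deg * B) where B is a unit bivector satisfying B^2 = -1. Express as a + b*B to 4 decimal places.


For a unit bivector B with B^2 = -1, the exponential series gives
e^(theta*B) = cos(theta) + sin(theta)*B (the GA analogue of Euler's formula).
theta = 76 degrees = 1.32645 rad
cos(76 deg) = 0.2419
sin(76 deg) = 0.9703
exp(theta*B) = 0.2419 + 0.9703*B


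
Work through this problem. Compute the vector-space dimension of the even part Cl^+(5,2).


Even subalgebra dimension = 2^(n-1)
n = 5 + 2 = 7
2^(7 - 1) = 2^6 = 64
Verification: sum of C(7,k) for even k = 1 + 21 + 35 + 7 = 64
Result = 64


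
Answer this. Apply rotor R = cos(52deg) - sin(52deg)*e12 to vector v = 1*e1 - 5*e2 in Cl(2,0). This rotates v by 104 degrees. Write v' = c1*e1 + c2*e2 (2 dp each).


Rotor R = cos(52deg) - sin(52deg)*e12
Rotation angle theta = 2 * 52 = 104 degrees
v' = R*v*~R rotates v by theta.
cos(104deg) = -0.2419, sin(104deg) = 0.9703
v'_1 = 1*cos(104deg) - (-5)*sin(104deg)
= 1*(-0.2419) - (-5)*0.9703
= 4.61
v'_2 = 1*sin(104deg) + (-5)*cos(104deg)
= 1*0.9703 + (-5)*(-0.2419)
= 2.18
v' = 4.61*e1 + 2.18*e2


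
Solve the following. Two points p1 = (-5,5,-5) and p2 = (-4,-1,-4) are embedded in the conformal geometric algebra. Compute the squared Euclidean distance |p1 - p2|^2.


p1 - p2 = (-1, 6, -1)
|p1 - p2|^2 = (-1)^2 + 6^2 + (-1)^2
= 1 + 36 + 1
= 38


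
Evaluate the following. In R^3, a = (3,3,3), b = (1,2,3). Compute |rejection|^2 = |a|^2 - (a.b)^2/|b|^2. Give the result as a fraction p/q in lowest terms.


|a|^2 = 3^2 + 3^2 + 3^2 = 27
|b|^2 = 1^2 + 2^2 + 3^2 = 14
a . b = 3*1 + 3*2 + 3*3 = 18
(a.b)^2 = 18^2 = 324
|rej|^2 = 27 - 324/14
= (378 - 324)/14
= 54/14
In lowest terms: 27/7


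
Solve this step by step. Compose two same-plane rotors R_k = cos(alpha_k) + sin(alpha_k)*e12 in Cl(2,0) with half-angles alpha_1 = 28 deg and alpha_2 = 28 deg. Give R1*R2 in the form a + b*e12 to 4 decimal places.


Same-plane rotors commute and their half-angles add:
R1*R2 = cos(a1 + a2) + sin(a1 + a2)*e12.
a1 + a2 = 28 + 28 = 56 deg
cos(56 deg) = 0.5592
sin(56 deg) = 0.8290
R1*R2 = 0.5592 + 0.8290*e12


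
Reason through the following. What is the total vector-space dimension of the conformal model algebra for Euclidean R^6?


The conformal model of R^6 uses Cl(7,1): the 6 Euclidean generators plus two extra orthogonal generators e+ (e+^2 = +1) and e- (e-^2 = -1), from which the null vectors e0, einf are built.
Number of generators m = 6 + 2 = 8.
dim Cl(p,q) = 2^m = 2^8 = 256


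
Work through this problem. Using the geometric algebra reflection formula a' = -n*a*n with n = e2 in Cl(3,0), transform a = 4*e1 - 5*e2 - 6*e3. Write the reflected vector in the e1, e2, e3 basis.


Reflection formula: a' = -n*a*n, with n = e2 (unit vector, n^2 = 1).
For reflection through hyperplane perp to e2:
The component along e2 flips sign, others stay.
a = (4, -5, -6)
a' = (4, 5, -6)
a' = 4*e1 + 5*e2 - 6*e3


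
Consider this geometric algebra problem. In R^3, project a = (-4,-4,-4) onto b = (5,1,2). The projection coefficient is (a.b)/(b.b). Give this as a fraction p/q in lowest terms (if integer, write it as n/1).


Projection coefficient = (a . b) / (b . b)
a . b = (-4)*5 + (-4)*1 + (-4)*2
= -20 + (-4) + (-8) = -32
b . b = 5^2 + 1^2 + 2^2
= 25 + 1 + 4 = 30
Coefficient = -32/30
In lowest terms: -16/15


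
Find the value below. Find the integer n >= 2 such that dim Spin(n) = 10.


dim Spin(n) = dim so(n) = n(n-1)/2.
Solve n(n-1)/2 = 10, i.e. n^2 - n - 20 = 0.
Discriminant = 1 + 8*10 = 81
n = (1 + sqrt(81))/2 = (1 + 9)/2 = 5


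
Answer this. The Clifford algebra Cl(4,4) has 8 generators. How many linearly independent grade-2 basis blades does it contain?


Number of grade-k basis blades in Cl(p,q) with n = p + q is C(n, k).
n = 4 + 4 = 8
C(8, 2) = 8! / (2! * 6!)
= 40320 / (2 * 720)
= 28


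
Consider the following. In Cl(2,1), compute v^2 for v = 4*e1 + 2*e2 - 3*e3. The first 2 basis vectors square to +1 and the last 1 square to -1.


v^2 = sum of c_i^2 * e_i^2
Positive signature terms (e_i^2 = +1): 4^2 + 2^2 = 20
Negative signature terms (e_j^2 = -1): (-3)^2 = 9
v^2 = 20 - 9 = 11


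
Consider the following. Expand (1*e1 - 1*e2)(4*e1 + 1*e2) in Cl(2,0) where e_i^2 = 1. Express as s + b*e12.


Expand: (1*e1 - 1*e2)(4*e1 + 1*e2)
= 1*4*e1e1 + 1*1*e1e2 + (-1)*4*e2e1 + (-1)*1*e2e2
Using e1^2 = e2^2 = 1, e2e1 = -e1e2:
Scalar part s = 1*4 + (-1)*1 = 4 + (-1) = 3
Bivector part b = 1*1 - (-1)*4 = 1 - (-4) = 5
uv = 3 + 5*e12


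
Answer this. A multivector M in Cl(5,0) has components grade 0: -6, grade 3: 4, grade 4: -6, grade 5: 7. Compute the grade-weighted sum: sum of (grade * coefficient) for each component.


Grade-weighted sum = sum of grade_k * coefficient_k
0*(-6) = 0
3*4 = 12
4*(-6) = -24
5*7 = 35
Total = 0 + 12 + (-24) + 35 = 23


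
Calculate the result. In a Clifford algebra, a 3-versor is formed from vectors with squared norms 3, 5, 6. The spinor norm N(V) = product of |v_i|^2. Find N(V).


Spinor norm N(V) = |v1|^2 * |v2|^2 * ... * |v3|^2
= 3 * 5 * 6
Running product: 3, 15, 90
N(V) = 90


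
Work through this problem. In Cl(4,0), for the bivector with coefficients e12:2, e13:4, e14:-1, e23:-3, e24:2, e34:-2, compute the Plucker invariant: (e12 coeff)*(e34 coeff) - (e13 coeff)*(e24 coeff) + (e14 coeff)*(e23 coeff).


Plucker relation: af - be + cd
a*f = 2*(-2) = -4
b*e = 4*2 = 8
c*d = (-1)*(-3) = 3
af - be + cd = -4 - 8 + 3
= -9


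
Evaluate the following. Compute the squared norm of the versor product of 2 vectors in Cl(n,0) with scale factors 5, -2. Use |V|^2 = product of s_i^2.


Each vector v_i has |v_i|^2 = s_i^2
Squared scales: 5^2 = 25, (-2)^2 = 4
|V|^2 = 25 * 4
= 100


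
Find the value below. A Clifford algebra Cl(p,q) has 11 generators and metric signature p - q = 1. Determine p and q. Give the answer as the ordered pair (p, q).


We need p + q = 11 and p - q = 1.
Adding: 2p = 11 + 1 = 12, so p = 6.
Then q = 11 - 6 = 5.
(p, q) = (6, 5)


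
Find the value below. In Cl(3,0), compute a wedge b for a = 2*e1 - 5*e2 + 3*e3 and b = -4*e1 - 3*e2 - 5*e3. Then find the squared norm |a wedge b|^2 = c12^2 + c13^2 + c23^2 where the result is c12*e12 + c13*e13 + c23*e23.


a wedge b = (a1*b2 - a2*b1)*e12 + (a1*b3 - a3*b1)*e13 + (a2*b3 - a3*b2)*e23
e12 coeff: 2*(-3) - (-5)*(-4) = -6 - 20 = -26
e13 coeff: 2*(-5) - 3*(-4) = -10 - (-12) = 2
e23 coeff: (-5)*(-5) - 3*(-3) = 25 - (-9) = 34
|a wedge b|^2 = (-26)^2 + 2^2 + 34^2
= 676 + 4 + 1156
= 1836


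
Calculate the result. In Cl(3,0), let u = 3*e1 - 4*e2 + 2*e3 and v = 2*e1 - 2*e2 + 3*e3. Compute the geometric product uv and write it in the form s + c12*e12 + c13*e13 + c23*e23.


In Cl(3,0): e_i^2 = 1, e_ie_j = -e_je_i for i != j.
Scalar part = u . v = 3*2 + (-4)*(-2) + 2*3
= 6 + 8 + 6 = 20
e12 coeff = 3*(-2) - (-4)*2 = -6 - (-8) = 2
e13 coeff = 3*3 - 2*2 = 9 - 4 = 5
e23 coeff = (-4)*3 - 2*(-2) = -12 - (-4) = -8
uv = 20 + 2*e12 + 5*e13 - 8*e23


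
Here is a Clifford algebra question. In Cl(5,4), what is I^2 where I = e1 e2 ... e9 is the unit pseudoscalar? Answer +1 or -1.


The pseudoscalar I = e1...e_n (product of all n generators) of Cl(p,q) satisfies I^2 = (-1)^(q + n(n-1)/2).
p = 5, q = 4, n = p + q = 9
n(n-1)/2 = 9 * 8 / 2 = 36
Exponent = q + n(n-1)/2 = 4 + 36 = 40
I^2 = (-1)^40 = +1


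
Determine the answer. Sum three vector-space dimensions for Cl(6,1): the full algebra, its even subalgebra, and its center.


n = 6 + 1 = 7
Total dim = 2^7 = 128
Even subalgebra dim = 2^6 = 64
n is odd, so center dim = 2
Sum = 128 + 64 + 2 = 194


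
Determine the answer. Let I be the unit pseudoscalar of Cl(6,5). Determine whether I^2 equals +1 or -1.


The pseudoscalar I = e1...e_n (product of all n generators) of Cl(p,q) satisfies I^2 = (-1)^(q + n(n-1)/2).
p = 6, q = 5, n = p + q = 11
n(n-1)/2 = 11 * 10 / 2 = 55
Exponent = q + n(n-1)/2 = 5 + 55 = 60
I^2 = (-1)^60 = +1


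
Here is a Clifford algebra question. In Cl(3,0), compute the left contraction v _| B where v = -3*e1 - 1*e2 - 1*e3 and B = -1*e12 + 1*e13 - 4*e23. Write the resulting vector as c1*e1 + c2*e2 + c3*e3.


Left contraction v _| B = <vB>_1 (grade-1 part of the geometric product vB).
Using e1_|e12 = e2, e2_|e12 = -e1, e1_|e13 = e3, e3_|e13 = -e1, e2_|e23 = e3, e3_|e23 = -e2:
e1 coeff: -v2*b12 - v3*b13 = -(-1)*(-1) - (-1)*(1) = 0
e2 coeff: v1*b12 - v3*b23 = (-3)*(-1) - (-1)*(-4) = -1
e3 coeff: v1*b13 + v2*b23 = (-3)*(1) + (-1)*(-4) = 1
v _| B = 0*e1 - 1*e2 + 1*e3


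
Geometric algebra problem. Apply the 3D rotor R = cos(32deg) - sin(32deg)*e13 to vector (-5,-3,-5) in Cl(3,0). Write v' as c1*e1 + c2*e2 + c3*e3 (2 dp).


Rotor R = cos(32deg) - sin(32deg)*e13
Rotation angle theta = 2 * 32 = 64 degrees in the e13 plane (e1 -> e3).
The component perpendicular to the plane (e2) is invariant: v'_2 = v2 = -3.00
cos(64deg) = 0.4384, sin(64deg) = 0.8988
v'_1 = v1*cos(theta) - v3*sin(theta) = -5*0.4384 - (-5)*0.8988 = 2.30
v'_3 = v1*sin(theta) + v3*cos(theta) = -5*0.8988 + (-5)*0.4384 = -6.69
v' = 2.30*e1 - 3.00*e2 - 6.69*e3


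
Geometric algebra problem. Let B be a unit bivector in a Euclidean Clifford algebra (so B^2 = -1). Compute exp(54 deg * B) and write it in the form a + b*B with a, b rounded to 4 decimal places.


For a unit bivector B with B^2 = -1, the exponential series gives
e^(theta*B) = cos(theta) + sin(theta)*B (the GA analogue of Euler's formula).
theta = 54 degrees = 0.942478 rad
cos(54 deg) = 0.5878
sin(54 deg) = 0.8090
exp(theta*B) = 0.5878 + 0.8090*B


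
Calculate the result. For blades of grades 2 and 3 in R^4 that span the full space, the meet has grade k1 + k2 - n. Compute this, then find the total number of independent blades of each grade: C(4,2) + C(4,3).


Meet grade = grade(A) + grade(B) - n
= 2 + 3 - 4 = 1
C(4,2) = 6
C(4,3) = 4
dim_A + dim_B = 6 + 4 = 10


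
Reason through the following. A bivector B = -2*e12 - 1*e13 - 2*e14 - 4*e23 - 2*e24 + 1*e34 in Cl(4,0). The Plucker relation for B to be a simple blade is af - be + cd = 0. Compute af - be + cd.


Plucker relation: af - be + cd
a*f = (-2)*1 = -2
b*e = (-1)*(-2) = 2
c*d = (-2)*(-4) = 8
af - be + cd = -2 - 2 + 8
= 4


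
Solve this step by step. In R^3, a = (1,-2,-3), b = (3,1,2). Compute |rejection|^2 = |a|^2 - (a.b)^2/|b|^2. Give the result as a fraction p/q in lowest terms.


|a|^2 = 1^2 + (-2)^2 + (-3)^2 = 14
|b|^2 = 3^2 + 1^2 + 2^2 = 14
a . b = 1*3 + (-2)*1 + (-3)*2 = -5
(a.b)^2 = (-5)^2 = 25
|rej|^2 = 14 - 25/14
= (196 - 25)/14
= 171/14
In lowest terms: 171/14


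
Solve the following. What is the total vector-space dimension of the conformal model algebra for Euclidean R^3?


The conformal model of R^3 uses Cl(4,1): the 3 Euclidean generators plus two extra orthogonal generators e+ (e+^2 = +1) and e- (e-^2 = -1), from which the null vectors e0, einf are built.
Number of generators m = 3 + 2 = 5.
dim Cl(p,q) = 2^m = 2^5 = 32


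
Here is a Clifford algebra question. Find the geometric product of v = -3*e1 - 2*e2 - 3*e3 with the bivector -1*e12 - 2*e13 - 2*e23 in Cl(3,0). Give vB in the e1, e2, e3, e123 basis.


vB has grade-1 (vector) and grade-3 (trivector) parts: vB = (v _| B) + (v ^ B).
Vector part <vB>_1:
  e1: -v2*b12 - v3*b13 = -(-2)*(-1) - (-3)*(-2) = -8
  e2: v1*b12 - v3*b23 = (-3)*(-1) - (-3)*(-2) = -3
  e3: v1*b13 + v2*b23 = (-3)*(-2) + (-2)*(-2) = 10
Trivector part <vB>_3:
  e123: v1*b23 - v2*b13 + v3*b12 = (-3)*(-2) - (-2)*(-2) + (-3)*(-1) = 5
vB = -8*e1 - 3*e2 + 10*e3 + 5*e123


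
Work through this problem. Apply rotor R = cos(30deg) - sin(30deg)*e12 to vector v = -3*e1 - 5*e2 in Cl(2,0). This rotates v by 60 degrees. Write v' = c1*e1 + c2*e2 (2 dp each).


Rotor R = cos(30deg) - sin(30deg)*e12
Rotation angle theta = 2 * 30 = 60 degrees
v' = R*v*~R rotates v by theta.
cos(60deg) = 0.5000, sin(60deg) = 0.8660
v'_1 = -3*cos(60deg) - (-5)*sin(60deg)
= -3*0.5000 - (-5)*0.8660
= 2.83
v'_2 = -3*sin(60deg) + (-5)*cos(60deg)
= -3*0.8660 + (-5)*0.5000
= -5.10
v' = 2.83*e1 - 5.10*e2


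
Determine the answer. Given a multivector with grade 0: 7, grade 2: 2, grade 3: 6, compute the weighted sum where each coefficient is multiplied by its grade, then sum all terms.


Grade-weighted sum = sum of grade_k * coefficient_k
0*7 = 0
2*2 = 4
3*6 = 18
Total = 0 + 4 + 18 = 22


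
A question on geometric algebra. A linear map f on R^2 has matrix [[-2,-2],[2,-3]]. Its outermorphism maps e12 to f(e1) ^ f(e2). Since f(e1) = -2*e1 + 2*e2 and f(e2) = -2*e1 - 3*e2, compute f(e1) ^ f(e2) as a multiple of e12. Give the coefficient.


The outermorphism of a linear map f sends e1^e2 to f(e1)^f(e2).
f(e1) = -2*e1 + 2*e2
f(e2) = -2*e1 - 3*e2
f(e1) ^ f(e2) = (-2*e1 + 2*e2) ^ (-2*e1 - 3*e2)
= (-2)*(-3)*e12 + 2*(-2)*e21
= (6 - (-4))*e12
= 10*e12
Coefficient = 10


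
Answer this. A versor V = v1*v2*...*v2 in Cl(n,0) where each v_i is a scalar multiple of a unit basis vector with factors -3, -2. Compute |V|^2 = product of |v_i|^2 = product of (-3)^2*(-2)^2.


Each vector v_i has |v_i|^2 = s_i^2
Squared scales: (-3)^2 = 9, (-2)^2 = 4
|V|^2 = 9 * 4
= 36


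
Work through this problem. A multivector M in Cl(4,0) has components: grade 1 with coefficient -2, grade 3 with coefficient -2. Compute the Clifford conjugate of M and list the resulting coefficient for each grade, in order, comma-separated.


Clifford conjugate sign for grade k: (-1)^(k(k+1)/2)
Grade 1: (-1)^(1*2/2) = (-1)^1 = -1, coeff -2 -> 2
Grade 3: (-1)^(3*4/2) = (-1)^6 = 1, coeff -2 -> -2
Conjugated coefficients: 2, -2


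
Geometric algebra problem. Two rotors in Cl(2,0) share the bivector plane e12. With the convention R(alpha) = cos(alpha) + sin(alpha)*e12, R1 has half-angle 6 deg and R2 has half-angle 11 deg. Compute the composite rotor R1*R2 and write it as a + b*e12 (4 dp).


Same-plane rotors commute and their half-angles add:
R1*R2 = cos(a1 + a2) + sin(a1 + a2)*e12.
a1 + a2 = 6 + 11 = 17 deg
cos(17 deg) = 0.9563
sin(17 deg) = 0.2924
R1*R2 = 0.9563 + 0.2924*e12


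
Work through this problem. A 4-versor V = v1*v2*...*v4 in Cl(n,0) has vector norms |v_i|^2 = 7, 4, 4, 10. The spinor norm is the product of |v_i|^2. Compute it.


Spinor norm N(V) = |v1|^2 * |v2|^2 * ... * |v4|^2
= 7 * 4 * 4 * 10
Running product: 7, 28, 112, 1120
N(V) = 1120


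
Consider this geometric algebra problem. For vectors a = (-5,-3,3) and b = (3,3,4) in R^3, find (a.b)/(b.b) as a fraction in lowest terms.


Projection coefficient = (a . b) / (b . b)
a . b = (-5)*3 + (-3)*3 + 3*4
= -15 + (-9) + 12 = -12
b . b = 3^2 + 3^2 + 4^2
= 9 + 9 + 16 = 34
Coefficient = -12/34
In lowest terms: -6/17


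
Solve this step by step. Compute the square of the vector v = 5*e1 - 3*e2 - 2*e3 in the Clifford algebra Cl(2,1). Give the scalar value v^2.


v^2 = sum of c_i^2 * e_i^2
Positive signature terms (e_i^2 = +1): 5^2 + (-3)^2 = 34
Negative signature terms (e_j^2 = -1): (-2)^2 = 4
v^2 = 34 - 4 = 30


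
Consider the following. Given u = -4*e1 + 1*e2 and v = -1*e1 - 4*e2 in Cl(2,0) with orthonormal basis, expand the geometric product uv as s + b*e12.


Expand: (-4*e1 + 1*e2)(-1*e1 - 4*e2)
= (-4)*(-1)*e1e1 + (-4)*(-4)*e1e2 + 1*(-1)*e2e1 + 1*(-4)*e2e2
Using e1^2 = e2^2 = 1, e2e1 = -e1e2:
Scalar part s = (-4)*(-1) + 1*(-4) = 4 + (-4) = 0
Bivector part b = (-4)*(-4) - 1*(-1) = 16 - (-1) = 17
uv = 0 + 17*e12


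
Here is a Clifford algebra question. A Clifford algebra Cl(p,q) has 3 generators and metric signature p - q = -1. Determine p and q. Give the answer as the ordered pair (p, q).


We need p + q = 3 and p - q = -1.
Adding: 2p = 3 + (-1) = 2, so p = 1.
Then q = 3 - 1 = 2.
(p, q) = (1, 2)


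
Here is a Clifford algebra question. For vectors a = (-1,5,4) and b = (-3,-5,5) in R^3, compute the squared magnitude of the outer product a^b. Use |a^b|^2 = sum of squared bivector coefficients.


a wedge b = (a1*b2 - a2*b1)*e12 + (a1*b3 - a3*b1)*e13 + (a2*b3 - a3*b2)*e23
e12 coeff: (-1)*(-5) - 5*(-3) = 5 - (-15) = 20
e13 coeff: (-1)*5 - 4*(-3) = -5 - (-12) = 7
e23 coeff: 5*5 - 4*(-5) = 25 - (-20) = 45
|a wedge b|^2 = 20^2 + 7^2 + 45^2
= 400 + 49 + 2025
= 2474


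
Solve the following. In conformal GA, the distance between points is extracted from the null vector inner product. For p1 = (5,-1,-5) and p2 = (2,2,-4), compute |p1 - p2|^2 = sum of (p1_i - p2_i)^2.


p1 - p2 = (3, -3, -1)
|p1 - p2|^2 = 3^2 + (-3)^2 + (-1)^2
= 9 + 9 + 1
= 19


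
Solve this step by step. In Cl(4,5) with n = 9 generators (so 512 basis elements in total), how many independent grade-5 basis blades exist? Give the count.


Number of grade-k basis blades in Cl(p,q) with n = p + q is C(n, k).
n = 4 + 5 = 9
C(9, 5) = 9! / (5! * 4!)
= 362880 / (120 * 24)
= 126


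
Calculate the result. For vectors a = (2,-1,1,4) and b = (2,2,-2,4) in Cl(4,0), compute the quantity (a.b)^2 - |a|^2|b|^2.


a . b = 2*2 + (-1)*2 + 1*(-2) + 4*4
= 4 + (-2) + (-2) + 16 = 16
|a|^2 = 2^2 + (-1)^2 + 1^2 + 4^2 = 22
|b|^2 = 2^2 + 2^2 + (-2)^2 + 4^2 = 28
(a.b)^2 = 16^2 = 256
|a|^2 * |b|^2 = 22 * 28 = 616
Result = 256 - 616 = -360


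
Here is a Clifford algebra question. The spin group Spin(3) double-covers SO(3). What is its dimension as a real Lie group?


Spin(n) double-covers SO(n); both have Lie algebra so(n) of dimension n(n-1)/2.
n = 3
n(n-1) = 3 * 2 = 6
dim Spin(3) = 6/2 = 3


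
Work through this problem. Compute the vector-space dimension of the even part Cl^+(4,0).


Even subalgebra dimension = 2^(n-1)
n = 4 + 0 = 4
2^(4 - 1) = 2^3 = 8
Verification: sum of C(4,k) for even k = 1 + 6 + 1 = 8
Result = 8


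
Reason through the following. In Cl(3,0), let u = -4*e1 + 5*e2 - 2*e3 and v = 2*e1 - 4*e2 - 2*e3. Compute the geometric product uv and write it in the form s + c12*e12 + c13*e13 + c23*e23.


In Cl(3,0): e_i^2 = 1, e_ie_j = -e_je_i for i != j.
Scalar part = u . v = (-4)*2 + 5*(-4) + (-2)*(-2)
= -8 + (-20) + 4 = -24
e12 coeff = (-4)*(-4) - 5*2 = 16 - 10 = 6
e13 coeff = (-4)*(-2) - (-2)*2 = 8 - (-4) = 12
e23 coeff = 5*(-2) - (-2)*(-4) = -10 - 8 = -18
uv = -24 + 6*e12 + 12*e13 - 18*e23


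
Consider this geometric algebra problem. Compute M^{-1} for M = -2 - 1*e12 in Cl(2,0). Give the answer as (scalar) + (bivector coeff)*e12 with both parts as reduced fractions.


M = -2 - 1*e12, where e12^2 = -1.
Since M commutes with its reverse ~M = a - b*e12, M * ~M = a^2 - b^2*e12^2 = a^2 + b^2.
So M^{-1} = ~M / (a^2 + b^2) = (a - b*e12)/(a^2 + b^2).
a^2 + b^2 = 4 + 1 = 5
Scalar part = -2/5 = -2/5
Bivector coeff = 1/5 = 1/5
M^{-1} = -2/5 + 1/5*e12


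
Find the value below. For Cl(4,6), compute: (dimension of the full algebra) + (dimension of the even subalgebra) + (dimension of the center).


n = 4 + 6 = 10
Total dim = 2^10 = 1024
Even subalgebra dim = 2^9 = 512
n is even, so center dim = 1
Sum = 1024 + 512 + 1 = 1537


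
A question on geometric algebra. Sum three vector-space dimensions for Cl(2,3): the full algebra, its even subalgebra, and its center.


n = 2 + 3 = 5
Total dim = 2^5 = 32
Even subalgebra dim = 2^4 = 16
n is odd, so center dim = 2
Sum = 32 + 16 + 2 = 50


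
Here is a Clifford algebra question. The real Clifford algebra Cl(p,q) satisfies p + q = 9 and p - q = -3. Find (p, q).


We need p + q = 9 and p - q = -3.
Adding: 2p = 9 + (-3) = 6, so p = 3.
Then q = 9 - 3 = 6.
(p, q) = (3, 6)


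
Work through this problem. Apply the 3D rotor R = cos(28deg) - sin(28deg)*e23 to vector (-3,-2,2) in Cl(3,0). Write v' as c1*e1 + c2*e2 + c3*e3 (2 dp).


Rotor R = cos(28deg) - sin(28deg)*e23
Rotation angle theta = 2 * 28 = 56 degrees in the e23 plane (e2 -> e3).
The component perpendicular to the plane (e1) is invariant: v'_1 = v1 = -3.00
cos(56deg) = 0.5592, sin(56deg) = 0.8290
v'_2 = v2*cos(theta) - v3*sin(theta) = -2*0.5592 - 2*0.8290 = -2.78
v'_3 = v2*sin(theta) + v3*cos(theta) = -2*0.8290 + 2*0.5592 = -0.54
v' = -3.00*e1 - 2.78*e2 - 0.54*e3
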